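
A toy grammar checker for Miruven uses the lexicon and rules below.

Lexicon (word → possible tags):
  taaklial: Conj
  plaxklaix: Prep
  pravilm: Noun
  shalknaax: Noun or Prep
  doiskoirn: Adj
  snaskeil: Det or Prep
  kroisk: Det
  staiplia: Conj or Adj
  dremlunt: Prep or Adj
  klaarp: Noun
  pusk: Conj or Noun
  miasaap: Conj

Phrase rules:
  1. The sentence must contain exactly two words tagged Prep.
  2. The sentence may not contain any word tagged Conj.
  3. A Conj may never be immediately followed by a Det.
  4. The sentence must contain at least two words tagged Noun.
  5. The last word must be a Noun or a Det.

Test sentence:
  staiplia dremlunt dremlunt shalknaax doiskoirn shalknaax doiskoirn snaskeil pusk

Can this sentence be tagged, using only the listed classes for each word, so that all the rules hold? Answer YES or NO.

Candidates per position — 1:staiplia {Conj,Adj}; 2:dremlunt {Prep,Adj}; 3:dremlunt {Prep,Adj}; 4:shalknaax {Noun,Prep}; 5:doiskoirn {Adj}; 6:shalknaax {Noun,Prep}; 7:doiskoirn {Adj}; 8:snaskeil {Det,Prep}; 9:pusk {Conj,Noun}.
One satisfying assignment: Adj Prep Adj Noun Adj Noun Adj Prep Noun.
Verifying each rule — rule 1 holds; rule 2 holds; rule 3 holds; rule 4 holds; rule 5 holds.

YES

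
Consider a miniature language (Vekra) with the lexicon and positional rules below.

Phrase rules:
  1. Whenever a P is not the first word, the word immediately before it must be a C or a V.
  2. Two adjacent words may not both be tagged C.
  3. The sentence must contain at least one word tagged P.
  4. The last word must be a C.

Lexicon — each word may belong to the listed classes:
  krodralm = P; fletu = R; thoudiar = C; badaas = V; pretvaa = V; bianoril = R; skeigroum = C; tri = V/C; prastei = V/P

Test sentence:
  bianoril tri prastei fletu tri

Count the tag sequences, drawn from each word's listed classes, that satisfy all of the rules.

Candidates per position — 1:bianoril {R}; 2:tri {V,C}; 3:prastei {V,P}; 4:fletu {R}; 5:tri {V,C}.
There are 8 candidate sequences in total.
The sequences that satisfy every rule: R V P R C; R C P R C.
Count = 2.

2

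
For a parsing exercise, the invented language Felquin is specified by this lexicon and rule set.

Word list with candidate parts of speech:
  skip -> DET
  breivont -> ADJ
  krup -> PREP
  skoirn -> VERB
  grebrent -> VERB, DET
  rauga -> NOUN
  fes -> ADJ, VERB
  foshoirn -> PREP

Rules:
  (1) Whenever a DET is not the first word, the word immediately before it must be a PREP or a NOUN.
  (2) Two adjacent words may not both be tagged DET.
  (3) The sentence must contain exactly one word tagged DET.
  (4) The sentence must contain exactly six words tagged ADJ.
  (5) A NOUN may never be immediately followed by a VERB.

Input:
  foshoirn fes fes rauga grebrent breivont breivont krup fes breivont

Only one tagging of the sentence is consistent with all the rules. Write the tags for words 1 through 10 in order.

PREP ADJ ADJ NOUN DET ADJ ADJ PREP ADJ ADJ

Candidates per position — 1:foshoirn {PREP}; 2:fes {ADJ,VERB}; 3:fes {ADJ,VERB}; 4:rauga {NOUN}; 5:grebrent {VERB,DET}; 6:breivont {ADJ}; 7:breivont {ADJ}; 8:krup {PREP}; 9:fes {ADJ,VERB}; 10:breivont {ADJ}.
If word 2 were VERB, no tagging could satisfy rule 4; so word 2 is ADJ.
If word 3 were VERB, no tagging could satisfy rule 4; so word 3 is ADJ.
If word 5 were VERB, no tagging could satisfy rule 3; so word 5 is DET.
If word 9 were VERB, no tagging could satisfy rule 4; so word 9 is ADJ.
The only consistent sequence is: PREP ADJ ADJ NOUN DET ADJ ADJ PREP ADJ ADJ.
Check: rule 1 satisfied; rule 2 satisfied; rule 3 satisfied; rule 4 satisfied; rule 5 satisfied.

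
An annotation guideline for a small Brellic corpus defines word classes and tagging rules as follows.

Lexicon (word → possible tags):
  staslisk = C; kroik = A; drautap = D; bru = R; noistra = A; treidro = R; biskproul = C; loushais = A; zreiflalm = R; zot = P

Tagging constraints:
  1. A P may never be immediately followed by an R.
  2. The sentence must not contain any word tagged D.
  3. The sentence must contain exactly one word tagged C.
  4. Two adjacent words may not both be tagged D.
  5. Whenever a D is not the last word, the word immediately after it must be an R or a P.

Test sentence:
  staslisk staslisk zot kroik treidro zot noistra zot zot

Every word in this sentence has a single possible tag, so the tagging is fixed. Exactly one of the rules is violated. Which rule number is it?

Fixed tagging: C C P A R P A P P.
Applying the rules: R1 pass, R2 pass, R3 fail, R4 pass, R5 pass.
Only rule 3 fails.

3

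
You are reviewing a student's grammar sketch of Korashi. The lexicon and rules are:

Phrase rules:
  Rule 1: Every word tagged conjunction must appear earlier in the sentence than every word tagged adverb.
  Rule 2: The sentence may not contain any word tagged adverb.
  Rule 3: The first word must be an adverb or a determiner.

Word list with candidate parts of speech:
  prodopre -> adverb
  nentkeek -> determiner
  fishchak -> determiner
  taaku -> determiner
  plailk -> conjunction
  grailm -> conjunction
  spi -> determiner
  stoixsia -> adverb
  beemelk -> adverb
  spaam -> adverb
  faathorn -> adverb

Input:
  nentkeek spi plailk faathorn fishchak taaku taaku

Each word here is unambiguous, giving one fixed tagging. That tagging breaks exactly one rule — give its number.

Fixed tagging: determiner determiner conjunction adverb determiner determiner determiner.
Checking each rule: R1 pass, R2 fail, R3 pass.
Only rule 2 fails.

2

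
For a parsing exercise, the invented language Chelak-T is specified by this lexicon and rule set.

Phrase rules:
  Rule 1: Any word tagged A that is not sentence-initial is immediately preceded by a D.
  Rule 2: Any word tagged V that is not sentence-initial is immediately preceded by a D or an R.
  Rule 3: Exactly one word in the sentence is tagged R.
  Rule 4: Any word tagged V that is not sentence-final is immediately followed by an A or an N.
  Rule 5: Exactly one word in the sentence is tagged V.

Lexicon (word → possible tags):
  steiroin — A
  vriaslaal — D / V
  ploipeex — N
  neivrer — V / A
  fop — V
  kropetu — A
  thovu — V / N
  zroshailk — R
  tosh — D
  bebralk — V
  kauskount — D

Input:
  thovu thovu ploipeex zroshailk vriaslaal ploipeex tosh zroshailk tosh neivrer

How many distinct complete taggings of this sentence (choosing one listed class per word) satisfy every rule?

0

Candidates per position — 1:thovu {V,N}; 2:thovu {V,N}; 3:ploipeex {N}; 4:zroshailk {R}; 5:vriaslaal {D,V}; 6:ploipeex {N}; 7:tosh {D}; 8:zroshailk {R}; 9:tosh {D}; 10:neivrer {V,A}.
There are 16 candidate sequences in total.
Rule 3 cannot be satisfied by any choice of tags from the lexicon.
So there is no consistent tagging.
Count = 0.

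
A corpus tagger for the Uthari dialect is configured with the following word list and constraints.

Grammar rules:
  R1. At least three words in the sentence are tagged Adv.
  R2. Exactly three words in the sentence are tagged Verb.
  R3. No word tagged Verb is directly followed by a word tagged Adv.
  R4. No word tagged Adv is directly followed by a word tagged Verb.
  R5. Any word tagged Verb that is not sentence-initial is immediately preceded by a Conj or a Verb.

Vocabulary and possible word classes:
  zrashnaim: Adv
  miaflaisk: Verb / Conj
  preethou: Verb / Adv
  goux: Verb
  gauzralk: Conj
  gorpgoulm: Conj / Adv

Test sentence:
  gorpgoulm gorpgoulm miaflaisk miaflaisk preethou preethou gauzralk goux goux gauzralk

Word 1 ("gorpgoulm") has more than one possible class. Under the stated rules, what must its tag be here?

Adv

Candidates per position — 1:gorpgoulm {Conj,Adv}; 2:gorpgoulm {Conj,Adv}; 3:miaflaisk {Verb,Conj}; 4:miaflaisk {Verb,Conj}; 5:preethou {Verb,Adv}; 6:preethou {Verb,Adv}; 7:gauzralk {Conj}; 8:goux {Verb}; 9:goux {Verb}; 10:gauzralk {Conj}.
Position 1: the remaining choice is settled jointly with positions 2, 3, 4, 5, 6 — only Adv at position 1 is part of a tagging that satisfies every rule.
That leaves exactly one tagging: Adv Conj Verb Conj Adv Adv Conj Verb Verb Conj.
Check: rule 1 holds; rule 2 holds; rule 3 holds; rule 4 holds; rule 5 holds.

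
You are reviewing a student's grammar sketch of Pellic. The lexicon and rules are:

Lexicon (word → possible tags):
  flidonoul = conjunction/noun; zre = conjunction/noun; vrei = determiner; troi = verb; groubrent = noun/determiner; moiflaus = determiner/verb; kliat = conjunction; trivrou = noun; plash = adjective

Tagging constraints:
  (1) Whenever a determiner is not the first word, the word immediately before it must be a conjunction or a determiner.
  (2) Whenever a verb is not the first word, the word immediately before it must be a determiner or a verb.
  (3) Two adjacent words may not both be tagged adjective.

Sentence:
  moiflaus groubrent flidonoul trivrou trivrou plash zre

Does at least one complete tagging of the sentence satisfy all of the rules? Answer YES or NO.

Candidates per position — 1:moiflaus {determiner,verb}; 2:groubrent {noun,determiner}; 3:flidonoul {conjunction,noun}; 4:trivrou {noun}; 5:trivrou {noun}; 6:plash {adjective}; 7:zre {conjunction,noun}.
One satisfying assignment: verb noun conjunction noun noun adjective noun.
Verifying each rule — rule 1 satisfied; rule 2 satisfied; rule 3 satisfied.

YES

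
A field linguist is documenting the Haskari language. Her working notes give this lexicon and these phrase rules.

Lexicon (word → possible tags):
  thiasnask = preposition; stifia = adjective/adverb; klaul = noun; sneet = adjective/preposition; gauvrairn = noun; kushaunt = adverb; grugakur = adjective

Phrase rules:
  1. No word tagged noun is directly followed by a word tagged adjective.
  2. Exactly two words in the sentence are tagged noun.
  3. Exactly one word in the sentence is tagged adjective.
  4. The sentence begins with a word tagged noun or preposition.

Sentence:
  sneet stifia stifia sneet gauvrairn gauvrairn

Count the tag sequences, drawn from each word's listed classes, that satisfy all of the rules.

3

Candidates per position — 1:sneet {adjective,preposition}; 2:stifia {adjective,adverb}; 3:stifia {adjective,adverb}; 4:sneet {adjective,preposition}; 5:gauvrairn {noun}; 6:gauvrairn {noun}.
There are 16 candidate sequences in total.
The sequences that satisfy every rule: preposition adjective adverb preposition noun noun; preposition adverb adjective preposition noun noun; preposition adverb adverb adjective noun noun.
Count = 3.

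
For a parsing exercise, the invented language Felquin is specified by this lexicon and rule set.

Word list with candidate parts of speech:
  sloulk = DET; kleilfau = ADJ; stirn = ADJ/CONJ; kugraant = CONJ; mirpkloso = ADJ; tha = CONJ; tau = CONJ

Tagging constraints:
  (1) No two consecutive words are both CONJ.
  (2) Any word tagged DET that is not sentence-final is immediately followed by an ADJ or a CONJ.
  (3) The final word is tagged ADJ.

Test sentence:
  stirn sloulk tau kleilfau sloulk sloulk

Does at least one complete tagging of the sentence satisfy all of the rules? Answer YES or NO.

NO

Candidates per position — 1:stirn {ADJ,CONJ}; 2:sloulk {DET}; 3:tau {CONJ}; 4:kleilfau {ADJ}; 5:sloulk {DET}; 6:sloulk {DET}.
Rule 2 cannot be satisfied by any choice of tags from the lexicon.
So there is no consistent tagging.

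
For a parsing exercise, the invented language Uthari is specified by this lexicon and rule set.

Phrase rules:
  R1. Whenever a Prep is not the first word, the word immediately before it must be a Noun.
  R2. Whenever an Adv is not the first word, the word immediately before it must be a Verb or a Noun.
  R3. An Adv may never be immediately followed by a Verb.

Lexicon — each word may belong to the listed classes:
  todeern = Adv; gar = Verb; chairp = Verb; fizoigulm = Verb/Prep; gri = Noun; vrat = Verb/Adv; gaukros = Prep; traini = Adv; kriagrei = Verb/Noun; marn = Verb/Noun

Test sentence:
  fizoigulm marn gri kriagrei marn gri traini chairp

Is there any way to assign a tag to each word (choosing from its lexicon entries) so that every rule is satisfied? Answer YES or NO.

NO

Candidates per position — 1:fizoigulm {Verb,Prep}; 2:marn {Verb,Noun}; 3:gri {Noun}; 4:kriagrei {Verb,Noun}; 5:marn {Verb,Noun}; 6:gri {Noun}; 7:traini {Adv}; 8:chairp {Verb}.
Rule 3 cannot be satisfied by any choice of tags from the lexicon.
So there is no consistent tagging.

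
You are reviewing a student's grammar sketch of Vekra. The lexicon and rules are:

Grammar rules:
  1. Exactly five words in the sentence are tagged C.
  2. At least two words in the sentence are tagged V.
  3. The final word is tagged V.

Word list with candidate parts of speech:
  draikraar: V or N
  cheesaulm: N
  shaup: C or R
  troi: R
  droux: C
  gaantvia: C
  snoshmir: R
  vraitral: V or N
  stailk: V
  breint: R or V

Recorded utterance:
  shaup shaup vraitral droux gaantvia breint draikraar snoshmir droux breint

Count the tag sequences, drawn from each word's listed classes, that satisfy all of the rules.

Candidates per position — 1:shaup {C,R}; 2:shaup {C,R}; 3:vraitral {V,N}; 4:droux {C}; 5:gaantvia {C}; 6:breint {R,V}; 7:draikraar {V,N}; 8:snoshmir {R}; 9:droux {C}; 10:breint {R,V}.
There are 64 candidate sequences in total.
Checking each against the rules leaves 7 sequences.
Count = 7.

7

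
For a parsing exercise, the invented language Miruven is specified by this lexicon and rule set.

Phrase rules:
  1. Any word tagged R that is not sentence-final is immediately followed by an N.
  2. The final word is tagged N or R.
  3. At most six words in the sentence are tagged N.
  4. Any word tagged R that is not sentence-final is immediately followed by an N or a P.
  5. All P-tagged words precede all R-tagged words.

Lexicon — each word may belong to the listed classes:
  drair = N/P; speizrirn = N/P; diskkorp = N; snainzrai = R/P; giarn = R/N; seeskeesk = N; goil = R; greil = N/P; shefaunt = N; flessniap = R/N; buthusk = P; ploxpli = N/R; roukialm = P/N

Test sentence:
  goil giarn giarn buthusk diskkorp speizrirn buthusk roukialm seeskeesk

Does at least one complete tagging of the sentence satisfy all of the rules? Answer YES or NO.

NO

Candidates per position — 1:goil {R}; 2:giarn {R,N}; 3:giarn {R,N}; 4:buthusk {P}; 5:diskkorp {N}; 6:speizrirn {N,P}; 7:buthusk {P}; 8:roukialm {P,N}; 9:seeskeesk {N}.
Rule 5 cannot be satisfied by any choice of tags from the lexicon.
So there is no consistent tagging.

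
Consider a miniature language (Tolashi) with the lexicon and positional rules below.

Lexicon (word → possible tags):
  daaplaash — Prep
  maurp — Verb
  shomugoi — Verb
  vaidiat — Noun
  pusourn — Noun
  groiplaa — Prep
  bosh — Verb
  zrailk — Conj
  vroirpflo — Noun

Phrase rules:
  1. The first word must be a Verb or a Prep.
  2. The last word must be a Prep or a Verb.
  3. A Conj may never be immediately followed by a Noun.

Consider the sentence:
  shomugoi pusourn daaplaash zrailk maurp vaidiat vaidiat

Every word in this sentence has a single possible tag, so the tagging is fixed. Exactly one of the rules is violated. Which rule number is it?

Fixed tagging: Verb Noun Prep Conj Verb Noun Noun.
Rule check: R1 ok, R2 fails, R3 ok.
Only rule 2 fails.

2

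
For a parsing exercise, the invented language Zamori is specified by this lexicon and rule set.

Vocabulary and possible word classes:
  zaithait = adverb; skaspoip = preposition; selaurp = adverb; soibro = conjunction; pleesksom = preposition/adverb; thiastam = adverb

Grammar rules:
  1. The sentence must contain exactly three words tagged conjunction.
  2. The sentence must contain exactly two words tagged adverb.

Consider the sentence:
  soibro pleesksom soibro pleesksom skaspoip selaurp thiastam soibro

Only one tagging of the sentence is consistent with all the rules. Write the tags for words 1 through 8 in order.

Candidates per position — 1:soibro {conjunction}; 2:pleesksom {preposition,adverb}; 3:soibro {conjunction}; 4:pleesksom {preposition,adverb}; 5:skaspoip {preposition}; 6:selaurp {adverb}; 7:thiastam {adverb}; 8:soibro {conjunction}.
Word 2 cannot be adverb — rule 2 would then fail for every completion. It is preposition.
Word 4 cannot be adverb — rule 2 would then fail for every completion. It is preposition.
So the tagging must be: conjunction preposition conjunction preposition preposition adverb adverb conjunction.
Checking: rule 1 holds; rule 2 holds.

conjunction preposition conjunction preposition preposition adverb adverb conjunction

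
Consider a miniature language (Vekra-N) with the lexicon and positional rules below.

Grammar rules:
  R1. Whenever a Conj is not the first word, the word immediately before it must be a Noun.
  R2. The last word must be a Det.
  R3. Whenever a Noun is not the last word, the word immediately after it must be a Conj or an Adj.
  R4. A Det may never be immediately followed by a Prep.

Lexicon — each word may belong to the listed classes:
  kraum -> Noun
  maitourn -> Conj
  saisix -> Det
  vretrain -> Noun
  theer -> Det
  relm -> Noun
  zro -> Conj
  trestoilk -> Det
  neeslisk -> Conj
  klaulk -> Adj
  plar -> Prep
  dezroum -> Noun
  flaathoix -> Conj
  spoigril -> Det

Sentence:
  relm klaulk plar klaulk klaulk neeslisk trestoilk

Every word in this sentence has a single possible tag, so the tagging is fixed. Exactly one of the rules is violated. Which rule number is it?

Fixed tagging: Noun Adj Prep Adj Adj Conj Det.
Checking each rule: R1 fail, R2 pass, R3 pass, R4 pass.
Only rule 1 fails.

1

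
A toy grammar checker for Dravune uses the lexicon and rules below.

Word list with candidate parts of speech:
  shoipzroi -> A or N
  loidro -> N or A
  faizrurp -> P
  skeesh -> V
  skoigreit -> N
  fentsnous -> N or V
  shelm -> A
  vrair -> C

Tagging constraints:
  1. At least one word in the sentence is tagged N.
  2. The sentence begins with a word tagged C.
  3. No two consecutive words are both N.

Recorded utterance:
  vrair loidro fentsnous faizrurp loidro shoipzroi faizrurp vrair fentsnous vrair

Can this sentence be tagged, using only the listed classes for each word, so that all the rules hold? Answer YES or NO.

Candidates per position — 1:vrair {C}; 2:loidro {N,A}; 3:fentsnous {N,V}; 4:faizrurp {P}; 5:loidro {N,A}; 6:shoipzroi {A,N}; 7:faizrurp {P}; 8:vrair {C}; 9:fentsnous {N,V}; 10:vrair {C}.
One satisfying assignment: C N V P N A P C N C.
Rule-by-rule: rule 1 satisfied; rule 2 satisfied; rule 3 satisfied.

YES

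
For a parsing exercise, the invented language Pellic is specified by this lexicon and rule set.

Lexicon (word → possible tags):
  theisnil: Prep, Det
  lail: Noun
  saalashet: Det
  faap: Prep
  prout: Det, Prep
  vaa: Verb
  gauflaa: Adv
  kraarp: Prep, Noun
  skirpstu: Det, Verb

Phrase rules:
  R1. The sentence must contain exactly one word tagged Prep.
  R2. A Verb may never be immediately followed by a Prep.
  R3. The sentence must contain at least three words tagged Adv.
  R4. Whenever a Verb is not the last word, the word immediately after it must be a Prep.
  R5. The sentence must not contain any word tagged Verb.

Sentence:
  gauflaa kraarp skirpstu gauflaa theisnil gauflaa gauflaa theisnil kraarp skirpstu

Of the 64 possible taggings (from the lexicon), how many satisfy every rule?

Candidates per position — 1:gauflaa {Adv}; 2:kraarp {Prep,Noun}; 3:skirpstu {Det,Verb}; 4:gauflaa {Adv}; 5:theisnil {Prep,Det}; 6:gauflaa {Adv}; 7:gauflaa {Adv}; 8:theisnil {Prep,Det}; 9:kraarp {Prep,Noun}; 10:skirpstu {Det,Verb}.
There are 64 candidate sequences in total.
The sequences that satisfy every rule: Adv Prep Det Adv Det Adv Adv Det Noun Det; Adv Noun Det Adv Prep Adv Adv Det Noun Det; Adv Noun Det Adv Det Adv Adv Prep Noun Det; Adv Noun Det Adv Det Adv Adv Det Prep Det.
Count = 4.

4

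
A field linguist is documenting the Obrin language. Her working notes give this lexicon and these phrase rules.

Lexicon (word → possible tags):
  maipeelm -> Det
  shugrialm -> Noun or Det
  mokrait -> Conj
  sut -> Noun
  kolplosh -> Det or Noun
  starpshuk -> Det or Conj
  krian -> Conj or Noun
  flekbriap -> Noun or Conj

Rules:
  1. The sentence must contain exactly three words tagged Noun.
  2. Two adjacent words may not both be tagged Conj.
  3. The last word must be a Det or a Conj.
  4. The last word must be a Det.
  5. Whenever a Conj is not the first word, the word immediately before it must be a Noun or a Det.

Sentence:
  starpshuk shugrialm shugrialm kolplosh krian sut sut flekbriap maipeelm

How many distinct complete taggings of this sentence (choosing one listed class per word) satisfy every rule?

Candidates per position — 1:starpshuk {Det,Conj}; 2:shugrialm {Noun,Det}; 3:shugrialm {Noun,Det}; 4:kolplosh {Det,Noun}; 5:krian {Conj,Noun}; 6:sut {Noun}; 7:sut {Noun}; 8:flekbriap {Noun,Conj}; 9:maipeelm {Det}.
There are 64 candidate sequences in total.
Checking each against the rules leaves 10 sequences.
Count = 10.

10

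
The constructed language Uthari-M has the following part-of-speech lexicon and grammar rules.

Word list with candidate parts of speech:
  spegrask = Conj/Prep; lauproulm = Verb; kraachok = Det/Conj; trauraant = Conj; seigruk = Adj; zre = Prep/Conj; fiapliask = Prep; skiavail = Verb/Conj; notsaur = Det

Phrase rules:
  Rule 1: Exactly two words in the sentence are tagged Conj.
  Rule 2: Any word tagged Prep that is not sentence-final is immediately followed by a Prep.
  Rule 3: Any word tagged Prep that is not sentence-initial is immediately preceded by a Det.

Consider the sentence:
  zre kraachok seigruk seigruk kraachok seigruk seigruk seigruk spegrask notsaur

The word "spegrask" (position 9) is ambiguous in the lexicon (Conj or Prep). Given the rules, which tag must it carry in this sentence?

Conj

Candidates per position — 1:zre {Prep,Conj}; 2:kraachok {Det,Conj}; 3:seigruk {Adj}; 4:seigruk {Adj}; 5:kraachok {Det,Conj}; 6:seigruk {Adj}; 7:seigruk {Adj}; 8:seigruk {Adj}; 9:spegrask {Conj,Prep}; 10:notsaur {Det}.
If word 1 were Prep, no tagging could satisfy rule 2; so word 1 is Conj.
If word 9 were Prep, no tagging could satisfy rule 2; so word 9 is Conj.
If word 2 were Conj, no tagging could satisfy rule 1; so word 2 is Det.
If word 5 were Conj, no tagging could satisfy rule 1; so word 5 is Det.
That leaves exactly one tagging: Conj Det Adj Adj Det Adj Adj Adj Conj Det.
Checking: rule 1 ok; rule 2 ok; rule 3 ok.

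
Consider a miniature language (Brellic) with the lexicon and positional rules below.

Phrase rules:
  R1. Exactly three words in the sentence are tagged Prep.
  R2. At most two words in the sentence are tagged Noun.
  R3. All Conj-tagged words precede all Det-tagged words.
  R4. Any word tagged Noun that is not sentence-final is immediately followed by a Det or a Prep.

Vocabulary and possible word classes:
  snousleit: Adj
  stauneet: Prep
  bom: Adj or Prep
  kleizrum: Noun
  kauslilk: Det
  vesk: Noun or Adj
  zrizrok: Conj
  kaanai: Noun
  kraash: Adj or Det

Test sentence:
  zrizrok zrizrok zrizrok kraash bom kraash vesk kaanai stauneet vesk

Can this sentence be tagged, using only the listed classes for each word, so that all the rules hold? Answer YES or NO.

NO

Candidates per position — 1:zrizrok {Conj}; 2:zrizrok {Conj}; 3:zrizrok {Conj}; 4:kraash {Adj,Det}; 5:bom {Adj,Prep}; 6:kraash {Adj,Det}; 7:vesk {Noun,Adj}; 8:kaanai {Noun}; 9:stauneet {Prep}; 10:vesk {Noun,Adj}.
Rule 1 cannot be satisfied by any choice of tags from the lexicon.
So there is no consistent tagging.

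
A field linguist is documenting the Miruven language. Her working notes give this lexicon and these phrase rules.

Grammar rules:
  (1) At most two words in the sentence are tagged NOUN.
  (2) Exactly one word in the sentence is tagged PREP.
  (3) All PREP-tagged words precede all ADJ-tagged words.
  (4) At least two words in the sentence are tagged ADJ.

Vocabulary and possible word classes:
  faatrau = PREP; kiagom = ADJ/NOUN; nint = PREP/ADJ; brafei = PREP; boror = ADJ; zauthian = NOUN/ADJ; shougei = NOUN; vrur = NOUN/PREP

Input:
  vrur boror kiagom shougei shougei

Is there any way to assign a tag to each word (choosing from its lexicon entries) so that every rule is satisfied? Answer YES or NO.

Candidates per position — 1:vrur {NOUN,PREP}; 2:boror {ADJ}; 3:kiagom {ADJ,NOUN}; 4:shougei {NOUN}; 5:shougei {NOUN}.
One satisfying assignment: PREP ADJ ADJ NOUN NOUN.
Rule-by-rule: rule 1 satisfied; rule 2 satisfied; rule 3 satisfied; rule 4 satisfied.

YES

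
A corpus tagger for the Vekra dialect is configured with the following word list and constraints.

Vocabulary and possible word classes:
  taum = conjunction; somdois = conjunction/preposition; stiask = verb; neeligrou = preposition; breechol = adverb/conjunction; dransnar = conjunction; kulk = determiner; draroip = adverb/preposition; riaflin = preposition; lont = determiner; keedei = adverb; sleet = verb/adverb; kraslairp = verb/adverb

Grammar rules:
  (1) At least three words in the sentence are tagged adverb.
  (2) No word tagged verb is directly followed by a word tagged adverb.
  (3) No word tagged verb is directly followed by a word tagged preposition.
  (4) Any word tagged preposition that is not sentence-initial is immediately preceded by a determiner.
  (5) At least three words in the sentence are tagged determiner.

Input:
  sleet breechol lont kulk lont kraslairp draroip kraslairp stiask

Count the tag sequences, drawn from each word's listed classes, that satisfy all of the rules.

Candidates per position — 1:sleet {verb,adverb}; 2:breechol {adverb,conjunction}; 3:lont {determiner}; 4:kulk {determiner}; 5:lont {determiner}; 6:kraslairp {verb,adverb}; 7:draroip {adverb,preposition}; 8:kraslairp {verb,adverb}; 9:stiask {verb}.
There are 32 candidate sequences in total.
The sequences that satisfy every rule: verb conjunction determiner determiner determiner adverb adverb adverb verb; adverb adverb determiner determiner determiner adverb adverb verb verb; adverb adverb determiner determiner determiner adverb adverb adverb verb; adverb conjunction determiner determiner determiner adverb adverb verb verb; adverb conjunction determiner determiner determiner adverb adverb adverb verb.
Count = 5.

5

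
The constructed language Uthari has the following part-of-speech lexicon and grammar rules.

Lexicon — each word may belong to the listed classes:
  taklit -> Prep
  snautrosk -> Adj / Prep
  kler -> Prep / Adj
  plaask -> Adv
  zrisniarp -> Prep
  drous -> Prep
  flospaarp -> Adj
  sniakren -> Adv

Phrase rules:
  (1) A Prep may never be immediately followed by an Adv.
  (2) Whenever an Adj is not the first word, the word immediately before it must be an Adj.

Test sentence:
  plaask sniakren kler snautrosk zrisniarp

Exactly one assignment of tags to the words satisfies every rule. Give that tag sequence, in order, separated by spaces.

Candidates per position — 1:plaask {Adv}; 2:sniakren {Adv}; 3:kler {Prep,Adj}; 4:snautrosk {Adj,Prep}; 5:zrisniarp {Prep}.
Position 3: Adj is ruled out by rule 2; that leaves Prep.
Position 4: Adj is ruled out by rule 2; that leaves Prep.
That leaves exactly one tagging: Adv Adv Prep Prep Prep.
Rule-by-rule: rule 1 holds; rule 2 holds.

Adv Adv Prep Prep Prep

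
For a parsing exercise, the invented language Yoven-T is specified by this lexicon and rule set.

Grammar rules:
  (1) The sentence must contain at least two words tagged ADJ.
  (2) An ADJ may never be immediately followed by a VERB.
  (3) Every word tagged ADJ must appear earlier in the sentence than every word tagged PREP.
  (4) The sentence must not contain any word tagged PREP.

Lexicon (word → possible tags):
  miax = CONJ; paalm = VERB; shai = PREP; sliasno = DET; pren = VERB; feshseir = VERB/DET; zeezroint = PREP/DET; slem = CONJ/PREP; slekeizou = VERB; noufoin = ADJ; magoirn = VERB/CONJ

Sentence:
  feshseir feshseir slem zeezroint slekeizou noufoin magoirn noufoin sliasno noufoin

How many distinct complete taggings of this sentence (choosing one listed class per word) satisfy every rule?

Candidates per position — 1:feshseir {VERB,DET}; 2:feshseir {VERB,DET}; 3:slem {CONJ,PREP}; 4:zeezroint {PREP,DET}; 5:slekeizou {VERB}; 6:noufoin {ADJ}; 7:magoirn {VERB,CONJ}; 8:noufoin {ADJ}; 9:sliasno {DET}; 10:noufoin {ADJ}.
There are 32 candidate sequences in total.
The sequences that satisfy every rule: VERB VERB CONJ DET VERB ADJ CONJ ADJ DET ADJ; VERB DET CONJ DET VERB ADJ CONJ ADJ DET ADJ; DET VERB CONJ DET VERB ADJ CONJ ADJ DET ADJ; DET DET CONJ DET VERB ADJ CONJ ADJ DET ADJ.
Count = 4.

4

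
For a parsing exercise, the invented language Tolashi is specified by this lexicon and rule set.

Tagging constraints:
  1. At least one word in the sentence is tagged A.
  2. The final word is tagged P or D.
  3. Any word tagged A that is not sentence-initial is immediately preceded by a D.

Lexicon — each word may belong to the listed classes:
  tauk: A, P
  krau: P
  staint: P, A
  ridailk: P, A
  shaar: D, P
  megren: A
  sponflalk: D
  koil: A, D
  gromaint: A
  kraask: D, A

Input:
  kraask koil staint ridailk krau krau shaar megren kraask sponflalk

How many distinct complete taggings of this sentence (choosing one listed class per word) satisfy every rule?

5

Candidates per position — 1:kraask {D,A}; 2:koil {A,D}; 3:staint {P,A}; 4:ridailk {P,A}; 5:krau {P}; 6:krau {P}; 7:shaar {D,P}; 8:megren {A}; 9:kraask {D,A}; 10:sponflalk {D}.
There are 64 candidate sequences in total.
The sequences that satisfy every rule: D A P P P P D A D D; D D P P P P D A D D; D D A P P P D A D D; A D P P P P D A D D; A D A P P P D A D D.
Count = 5.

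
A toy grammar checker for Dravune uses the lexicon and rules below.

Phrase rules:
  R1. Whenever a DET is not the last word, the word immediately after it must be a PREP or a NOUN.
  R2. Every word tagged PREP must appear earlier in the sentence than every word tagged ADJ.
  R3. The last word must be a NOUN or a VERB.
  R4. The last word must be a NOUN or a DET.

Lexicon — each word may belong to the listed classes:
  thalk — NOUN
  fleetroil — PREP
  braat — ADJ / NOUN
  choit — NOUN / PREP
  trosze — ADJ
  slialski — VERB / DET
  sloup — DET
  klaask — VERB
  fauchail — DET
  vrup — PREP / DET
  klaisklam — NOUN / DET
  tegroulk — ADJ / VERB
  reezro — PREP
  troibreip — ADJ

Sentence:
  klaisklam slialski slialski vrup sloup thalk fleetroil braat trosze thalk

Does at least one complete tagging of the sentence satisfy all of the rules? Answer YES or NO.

YES

Candidates per position — 1:klaisklam {NOUN,DET}; 2:slialski {VERB,DET}; 3:slialski {VERB,DET}; 4:vrup {PREP,DET}; 5:sloup {DET}; 6:thalk {NOUN}; 7:fleetroil {PREP}; 8:braat {ADJ,NOUN}; 9:trosze {ADJ}; 10:thalk {NOUN}.
One satisfying assignment: NOUN VERB DET PREP DET NOUN PREP NOUN ADJ NOUN.
Checking: rule 1 ok; rule 2 ok; rule 3 ok; rule 4 ok.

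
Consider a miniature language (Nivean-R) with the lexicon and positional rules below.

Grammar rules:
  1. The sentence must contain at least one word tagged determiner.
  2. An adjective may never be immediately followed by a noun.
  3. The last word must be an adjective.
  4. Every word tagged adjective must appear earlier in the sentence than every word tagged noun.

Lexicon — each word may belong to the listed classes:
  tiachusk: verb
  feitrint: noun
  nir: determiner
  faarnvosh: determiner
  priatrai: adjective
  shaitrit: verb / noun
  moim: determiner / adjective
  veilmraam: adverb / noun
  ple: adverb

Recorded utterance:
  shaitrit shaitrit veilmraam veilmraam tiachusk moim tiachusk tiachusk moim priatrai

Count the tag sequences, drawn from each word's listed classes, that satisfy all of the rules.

3

Candidates per position — 1:shaitrit {verb,noun}; 2:shaitrit {verb,noun}; 3:veilmraam {adverb,noun}; 4:veilmraam {adverb,noun}; 5:tiachusk {verb}; 6:moim {determiner,adjective}; 7:tiachusk {verb}; 8:tiachusk {verb}; 9:moim {determiner,adjective}; 10:priatrai {adjective}.
There are 64 candidate sequences in total.
The sequences that satisfy every rule: verb verb adverb adverb verb determiner verb verb determiner adjective; verb verb adverb adverb verb determiner verb verb adjective adjective; verb verb adverb adverb verb adjective verb verb determiner adjective.
Count = 3.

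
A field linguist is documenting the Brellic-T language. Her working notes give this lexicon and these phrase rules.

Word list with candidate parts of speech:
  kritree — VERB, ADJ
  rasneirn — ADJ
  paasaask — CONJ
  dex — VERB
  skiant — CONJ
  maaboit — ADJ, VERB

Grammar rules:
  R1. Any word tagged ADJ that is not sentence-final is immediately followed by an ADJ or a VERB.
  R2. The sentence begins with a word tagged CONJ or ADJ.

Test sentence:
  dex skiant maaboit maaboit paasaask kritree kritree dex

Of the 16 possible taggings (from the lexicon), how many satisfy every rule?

0

Candidates per position — 1:dex {VERB}; 2:skiant {CONJ}; 3:maaboit {ADJ,VERB}; 4:maaboit {ADJ,VERB}; 5:paasaask {CONJ}; 6:kritree {VERB,ADJ}; 7:kritree {VERB,ADJ}; 8:dex {VERB}.
There are 16 candidate sequences in total.
Rule 2 cannot be satisfied by any choice of tags from the lexicon.
So there is no consistent tagging.
Count = 0.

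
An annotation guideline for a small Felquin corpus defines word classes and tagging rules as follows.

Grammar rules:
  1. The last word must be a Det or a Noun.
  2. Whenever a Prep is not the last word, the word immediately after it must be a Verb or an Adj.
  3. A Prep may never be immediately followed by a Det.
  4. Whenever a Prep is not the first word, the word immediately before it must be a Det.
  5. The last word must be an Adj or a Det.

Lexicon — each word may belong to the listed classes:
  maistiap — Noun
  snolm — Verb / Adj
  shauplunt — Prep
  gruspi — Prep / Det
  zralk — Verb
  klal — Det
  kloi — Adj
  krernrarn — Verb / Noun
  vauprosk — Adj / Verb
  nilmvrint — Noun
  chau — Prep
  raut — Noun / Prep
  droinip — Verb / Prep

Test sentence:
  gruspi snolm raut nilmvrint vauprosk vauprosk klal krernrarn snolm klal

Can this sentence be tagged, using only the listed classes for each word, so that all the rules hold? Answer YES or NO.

Candidates per position — 1:gruspi {Prep,Det}; 2:snolm {Verb,Adj}; 3:raut {Noun,Prep}; 4:nilmvrint {Noun}; 5:vauprosk {Adj,Verb}; 6:vauprosk {Adj,Verb}; 7:klal {Det}; 8:krernrarn {Verb,Noun}; 9:snolm {Verb,Adj}; 10:klal {Det}.
One satisfying assignment: Det Adj Noun Noun Adj Adj Det Verb Verb Det.
Verifying each rule — rule 1 satisfied; rule 2 satisfied; rule 3 satisfied; rule 4 satisfied; rule 5 satisfied.

YES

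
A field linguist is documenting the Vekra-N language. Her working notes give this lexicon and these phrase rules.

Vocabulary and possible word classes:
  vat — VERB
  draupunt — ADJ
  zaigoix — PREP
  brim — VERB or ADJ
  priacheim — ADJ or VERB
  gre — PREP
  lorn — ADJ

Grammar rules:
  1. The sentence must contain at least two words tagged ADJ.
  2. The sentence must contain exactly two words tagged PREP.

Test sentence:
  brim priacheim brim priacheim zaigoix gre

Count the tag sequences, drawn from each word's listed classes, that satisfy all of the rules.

11

Candidates per position — 1:brim {VERB,ADJ}; 2:priacheim {ADJ,VERB}; 3:brim {VERB,ADJ}; 4:priacheim {ADJ,VERB}; 5:zaigoix {PREP}; 6:gre {PREP}.
There are 16 candidate sequences in total.
Checking each against the rules leaves 11 sequences.
Count = 11.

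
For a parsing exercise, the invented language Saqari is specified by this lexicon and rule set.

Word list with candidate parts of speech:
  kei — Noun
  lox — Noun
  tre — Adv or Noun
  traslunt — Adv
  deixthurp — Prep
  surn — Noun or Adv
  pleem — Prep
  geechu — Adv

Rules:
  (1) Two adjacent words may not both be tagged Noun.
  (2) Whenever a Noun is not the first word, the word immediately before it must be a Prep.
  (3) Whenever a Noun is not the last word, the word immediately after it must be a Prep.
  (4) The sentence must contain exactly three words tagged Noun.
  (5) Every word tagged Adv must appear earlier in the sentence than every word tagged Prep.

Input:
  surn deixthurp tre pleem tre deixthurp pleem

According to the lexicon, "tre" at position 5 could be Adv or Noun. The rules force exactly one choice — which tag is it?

Candidates per position — 1:surn {Noun,Adv}; 2:deixthurp {Prep}; 3:tre {Adv,Noun}; 4:pleem {Prep}; 5:tre {Adv,Noun}; 6:deixthurp {Prep}; 7:pleem {Prep}.
Position 1: Adv is ruled out by rule 4; that leaves Noun.
Position 3: Adv is ruled out by rule 4; that leaves Noun.
Position 5: Adv is ruled out by rule 4; that leaves Noun.
The only consistent sequence is: Noun Prep Noun Prep Noun Prep Prep.
Verifying each rule — rule 1 ok; rule 2 ok; rule 3 ok; rule 4 ok; rule 5 ok.

Noun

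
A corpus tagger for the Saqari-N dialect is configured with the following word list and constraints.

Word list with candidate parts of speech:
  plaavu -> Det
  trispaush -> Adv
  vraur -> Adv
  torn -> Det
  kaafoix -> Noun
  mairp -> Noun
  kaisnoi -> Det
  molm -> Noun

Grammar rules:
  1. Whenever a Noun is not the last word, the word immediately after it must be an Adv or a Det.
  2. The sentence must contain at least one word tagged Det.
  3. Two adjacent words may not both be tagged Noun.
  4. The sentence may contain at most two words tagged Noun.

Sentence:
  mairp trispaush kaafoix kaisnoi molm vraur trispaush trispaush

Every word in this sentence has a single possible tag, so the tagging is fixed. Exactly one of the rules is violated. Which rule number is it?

Fixed tagging: Noun Adv Noun Det Noun Adv Adv Adv.
Rule check: R1 ✓, R2 ✓, R3 ✓, R4 ✗.
Only rule 4 fails.

4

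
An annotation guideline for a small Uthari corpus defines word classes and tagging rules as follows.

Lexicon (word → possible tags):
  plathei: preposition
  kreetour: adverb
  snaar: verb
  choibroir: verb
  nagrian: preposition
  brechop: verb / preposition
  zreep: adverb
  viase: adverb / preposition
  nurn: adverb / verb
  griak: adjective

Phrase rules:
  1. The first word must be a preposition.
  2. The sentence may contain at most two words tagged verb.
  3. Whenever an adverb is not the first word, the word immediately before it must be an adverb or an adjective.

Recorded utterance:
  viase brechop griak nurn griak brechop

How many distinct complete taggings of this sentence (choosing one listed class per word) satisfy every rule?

Candidates per position — 1:viase {adverb,preposition}; 2:brechop {verb,preposition}; 3:griak {adjective}; 4:nurn {adverb,verb}; 5:griak {adjective}; 6:brechop {verb,preposition}.
There are 16 candidate sequences in total.
Checking each against the rules leaves 7 sequences.
Count = 7.

7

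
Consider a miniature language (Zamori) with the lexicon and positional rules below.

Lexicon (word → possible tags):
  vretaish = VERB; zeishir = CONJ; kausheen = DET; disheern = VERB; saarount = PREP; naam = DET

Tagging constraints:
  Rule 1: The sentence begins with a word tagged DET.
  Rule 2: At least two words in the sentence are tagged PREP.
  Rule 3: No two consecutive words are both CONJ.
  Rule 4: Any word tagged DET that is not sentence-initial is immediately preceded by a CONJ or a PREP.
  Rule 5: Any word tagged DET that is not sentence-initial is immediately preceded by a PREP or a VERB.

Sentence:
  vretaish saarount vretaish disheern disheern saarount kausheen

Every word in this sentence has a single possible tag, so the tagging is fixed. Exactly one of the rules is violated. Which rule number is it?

1

Fixed tagging: VERB PREP VERB VERB VERB PREP DET.
Checking each rule: R1 fail, R2 pass, R3 pass, R4 pass, R5 pass.
Only rule 1 fails.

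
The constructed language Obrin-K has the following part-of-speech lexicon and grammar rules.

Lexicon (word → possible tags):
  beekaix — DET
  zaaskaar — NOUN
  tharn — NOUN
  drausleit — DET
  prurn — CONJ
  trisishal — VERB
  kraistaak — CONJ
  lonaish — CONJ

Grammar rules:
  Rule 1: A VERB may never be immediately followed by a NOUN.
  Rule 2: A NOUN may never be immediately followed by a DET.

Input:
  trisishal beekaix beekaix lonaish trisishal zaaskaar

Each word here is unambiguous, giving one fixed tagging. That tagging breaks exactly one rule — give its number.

Fixed tagging: VERB DET DET CONJ VERB NOUN.
Checking each rule: R1 fail, R2 pass.
Only rule 1 fails.

1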